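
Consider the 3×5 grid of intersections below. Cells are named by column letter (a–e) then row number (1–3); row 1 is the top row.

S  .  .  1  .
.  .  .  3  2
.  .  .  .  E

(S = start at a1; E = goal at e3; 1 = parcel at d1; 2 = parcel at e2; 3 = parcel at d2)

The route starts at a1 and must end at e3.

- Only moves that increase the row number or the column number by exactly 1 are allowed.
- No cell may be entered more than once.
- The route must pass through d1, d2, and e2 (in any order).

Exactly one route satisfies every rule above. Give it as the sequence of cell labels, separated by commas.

a1, b1, c1, d1, d2, e2, e3

Moves only go right or down, so the column and row indices never decrease.
Route from a1: 3× right (reaching d1), down to d2, right to e2, down to e3 — 6 moves in all.
Check: all required cells visited.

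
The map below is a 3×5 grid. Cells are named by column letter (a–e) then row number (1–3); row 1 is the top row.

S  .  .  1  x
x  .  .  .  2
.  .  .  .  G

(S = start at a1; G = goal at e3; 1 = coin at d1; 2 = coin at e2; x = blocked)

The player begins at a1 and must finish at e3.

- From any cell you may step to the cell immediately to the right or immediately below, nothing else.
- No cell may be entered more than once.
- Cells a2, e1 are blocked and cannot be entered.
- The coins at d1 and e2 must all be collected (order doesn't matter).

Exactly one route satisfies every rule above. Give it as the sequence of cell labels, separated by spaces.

a1 b1 c1 d1 d2 e2 e3

Moves only go right or down, so the column and row indices never decrease.
Route from a1: 3× right (reaching d1), down to d2, right to e2, down to e3 — 6 moves in all.
Check: all required cells visited.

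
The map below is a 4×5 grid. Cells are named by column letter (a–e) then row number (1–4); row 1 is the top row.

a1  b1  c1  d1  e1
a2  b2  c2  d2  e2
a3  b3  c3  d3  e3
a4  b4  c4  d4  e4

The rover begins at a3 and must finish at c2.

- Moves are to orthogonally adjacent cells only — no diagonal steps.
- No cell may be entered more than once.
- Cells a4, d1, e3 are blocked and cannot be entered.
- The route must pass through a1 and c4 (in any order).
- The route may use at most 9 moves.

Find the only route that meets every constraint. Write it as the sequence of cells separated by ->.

The 9-move cap with required stops at a1, c4 leaves no slack for detours.
Route from a3: up 2 to a1, right 1 to b1, down 3 to b4, right 1 to c4, up 2 to c2 — 9 moves in all.
Check: all required cells visited; 9 ≤ 9 moves.

a3 -> a2 -> a1 -> b1 -> b2 -> b3 -> b4 -> c4 -> c3 -> c2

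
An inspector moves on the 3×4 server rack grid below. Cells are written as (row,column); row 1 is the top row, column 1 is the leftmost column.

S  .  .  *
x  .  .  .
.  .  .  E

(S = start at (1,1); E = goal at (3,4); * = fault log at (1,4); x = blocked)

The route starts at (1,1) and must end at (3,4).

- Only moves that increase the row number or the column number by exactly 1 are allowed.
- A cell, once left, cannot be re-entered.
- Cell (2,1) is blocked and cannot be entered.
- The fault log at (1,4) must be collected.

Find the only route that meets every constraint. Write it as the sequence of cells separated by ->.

(1,1) -> (1,2) -> (1,3) -> (1,4) -> (2,4) -> (3,4)

Moves only go right or down, so the column and row indices never decrease.
Route from (1,1): 3× right (reaching (1,4)), 2× down (reaching (3,4)) — 5 moves in all.
Check: all required cells visited.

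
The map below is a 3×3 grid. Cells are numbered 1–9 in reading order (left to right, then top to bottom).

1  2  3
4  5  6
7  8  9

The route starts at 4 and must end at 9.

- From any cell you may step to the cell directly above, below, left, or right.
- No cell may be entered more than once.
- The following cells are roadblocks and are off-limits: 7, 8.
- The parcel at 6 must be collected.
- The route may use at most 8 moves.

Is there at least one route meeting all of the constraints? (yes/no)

One route that works: 4 → 5 → 6 → 9.

yes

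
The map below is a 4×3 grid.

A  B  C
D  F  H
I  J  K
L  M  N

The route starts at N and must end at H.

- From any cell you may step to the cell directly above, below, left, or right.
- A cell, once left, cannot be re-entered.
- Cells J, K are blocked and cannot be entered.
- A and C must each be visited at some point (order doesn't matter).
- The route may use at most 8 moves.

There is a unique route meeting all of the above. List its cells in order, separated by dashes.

The 8-move cap with required stops at A, C leaves no slack for detours.
Route from N: left 2 to L, up 3 to A, right 2 to C, down 1 to H — 8 moves in all.
Check: all required cells visited; 8 ≤ 8 moves.

N - M - L - I - D - A - B - C - H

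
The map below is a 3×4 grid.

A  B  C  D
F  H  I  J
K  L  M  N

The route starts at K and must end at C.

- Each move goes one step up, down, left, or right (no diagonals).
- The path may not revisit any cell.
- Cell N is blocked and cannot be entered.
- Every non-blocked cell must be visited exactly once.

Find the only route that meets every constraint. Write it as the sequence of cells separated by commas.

K, F, A, B, H, L, M, I, J, D, C

Need to visit all 11 open cells exactly once, starting at K and ending at C.
Route from K: up 2 to A, right 1 to B, down 2 to L, right 1 to M, up 1 to I, right 1 to J, up 1 to D, left 1 to C — 10 moves in all.
Check: all 11 open cells covered.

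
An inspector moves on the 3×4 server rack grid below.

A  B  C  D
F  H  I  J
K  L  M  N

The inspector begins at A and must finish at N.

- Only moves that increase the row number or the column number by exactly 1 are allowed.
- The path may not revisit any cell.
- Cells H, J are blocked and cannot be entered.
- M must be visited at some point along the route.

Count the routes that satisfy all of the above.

A right/down-only route from A to N makes exactly 2 down-moves and 3 right-moves in some order.
With no other constraints that would be C(5,2) = 10 routes.
Split at M and multiply the segment counts (each segment already excludes blocked cells): A→M: 2; M→N: 1; product = 2.
That gives 2 routes.

2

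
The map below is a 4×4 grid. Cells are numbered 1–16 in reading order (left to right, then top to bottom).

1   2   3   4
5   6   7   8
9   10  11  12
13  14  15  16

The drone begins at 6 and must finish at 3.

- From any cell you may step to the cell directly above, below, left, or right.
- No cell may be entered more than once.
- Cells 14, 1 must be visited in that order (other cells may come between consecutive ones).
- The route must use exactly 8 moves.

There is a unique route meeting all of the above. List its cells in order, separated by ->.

The waypoints must appear in the order 14, 1, with no cell reused.
Route from 6: down 2 to 14, left 1 to 13, up 3 to 1, right 2 to 3 — 8 moves in all.
Check: order respected (14 at step 2, 1 at step 6); 8 moves as required.

6 -> 10 -> 14 -> 13 -> 9 -> 5 -> 1 -> 2 -> 3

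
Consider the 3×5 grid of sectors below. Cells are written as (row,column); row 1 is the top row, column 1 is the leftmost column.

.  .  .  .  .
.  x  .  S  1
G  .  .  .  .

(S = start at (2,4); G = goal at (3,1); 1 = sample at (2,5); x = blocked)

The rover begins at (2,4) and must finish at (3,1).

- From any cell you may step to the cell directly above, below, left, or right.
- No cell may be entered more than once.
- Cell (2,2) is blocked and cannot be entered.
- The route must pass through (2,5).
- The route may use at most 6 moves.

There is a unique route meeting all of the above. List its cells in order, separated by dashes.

(2,4) - (2,5) - (3,5) - (3,4) - (3,3) - (3,2) - (3,1)

Any route must reach (2,5) and still end at (3,1) within 6 moves, so the order of the required stops is forced.
Route from (2,4): right 1 to (2,5), down 1 to (3,5), left 4 to (3,1) — 6 moves in all.
Check: all required cells visited; 6 ≤ 6 moves.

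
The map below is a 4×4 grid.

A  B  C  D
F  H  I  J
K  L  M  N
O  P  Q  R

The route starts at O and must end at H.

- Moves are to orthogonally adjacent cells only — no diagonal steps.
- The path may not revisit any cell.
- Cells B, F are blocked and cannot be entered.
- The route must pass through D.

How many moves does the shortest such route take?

Any route passes through D somewhere between O and H. Summing Manhattan distances along the two legs (O → D → H) gives a lower bound of 6 + 3 = 9 moves.
A route of 9 moves achieves this: O → K → L → M → N → J → D → C → I → H.
Since 9 matches the lower bound, it is optimal.

9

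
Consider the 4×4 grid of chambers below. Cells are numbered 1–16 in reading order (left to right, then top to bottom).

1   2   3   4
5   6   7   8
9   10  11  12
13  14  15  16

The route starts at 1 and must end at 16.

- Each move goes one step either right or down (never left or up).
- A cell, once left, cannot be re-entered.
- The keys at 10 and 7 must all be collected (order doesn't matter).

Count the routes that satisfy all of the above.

A right/down-only route from 1 to 16 makes exactly 3 down-moves and 3 right-moves in some order.
With no other constraints that would be C(6,3) = 20 routes.
10 is below but to the left of 7: going 7 → 10 would need a leftward move and 10 → 7 an upward move, so no right/down-only route can visit both required cells.
No route satisfies every constraint, so the count is 0.

0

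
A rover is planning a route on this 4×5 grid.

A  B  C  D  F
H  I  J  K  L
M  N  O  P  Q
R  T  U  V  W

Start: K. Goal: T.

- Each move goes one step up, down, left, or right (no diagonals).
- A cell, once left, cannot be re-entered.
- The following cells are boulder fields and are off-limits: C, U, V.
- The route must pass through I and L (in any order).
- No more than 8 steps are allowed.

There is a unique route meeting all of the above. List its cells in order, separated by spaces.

The 8-move cap with required stops at I, L leaves no slack for detours.
Route from K: right 1 to L, down 1 to Q, left 2 to O, up 1 to J, left 1 to I, down 2 to T — 8 moves in all.
Check: all required cells visited; 8 ≤ 8 moves.

K L Q P O J I N T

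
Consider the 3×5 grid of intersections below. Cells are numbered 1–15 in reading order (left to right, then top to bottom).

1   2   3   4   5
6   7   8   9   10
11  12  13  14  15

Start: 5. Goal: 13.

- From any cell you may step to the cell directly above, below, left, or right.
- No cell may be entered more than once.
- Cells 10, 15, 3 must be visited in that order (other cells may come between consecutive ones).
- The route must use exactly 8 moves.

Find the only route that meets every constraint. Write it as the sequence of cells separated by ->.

5 -> 10 -> 15 -> 14 -> 9 -> 4 -> 3 -> 8 -> 13

The waypoints must appear in the order 10, 15, 3, with no cell reused.
Route from 5: 2× down (reaching 15), left to 14, 2× up (reaching 4), left to 3, 2× down (reaching 13) — 8 moves in all.
Check: order respected (10 at step 1, 15 at step 2, 3 at step 6); 8 moves as required.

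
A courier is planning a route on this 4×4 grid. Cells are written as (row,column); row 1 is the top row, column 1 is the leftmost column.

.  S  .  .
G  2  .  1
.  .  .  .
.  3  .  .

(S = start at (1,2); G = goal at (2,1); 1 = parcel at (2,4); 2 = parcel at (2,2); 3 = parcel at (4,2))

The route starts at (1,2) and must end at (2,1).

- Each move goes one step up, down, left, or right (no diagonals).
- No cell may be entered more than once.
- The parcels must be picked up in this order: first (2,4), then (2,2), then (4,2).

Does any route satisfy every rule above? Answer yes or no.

One route that works: (1,2) → (1,3) → (1,4) → (2,4) → (2,3) → (2,2) → (3,2) → (4,2) → (4,1) → (3,1) → (2,1).

yes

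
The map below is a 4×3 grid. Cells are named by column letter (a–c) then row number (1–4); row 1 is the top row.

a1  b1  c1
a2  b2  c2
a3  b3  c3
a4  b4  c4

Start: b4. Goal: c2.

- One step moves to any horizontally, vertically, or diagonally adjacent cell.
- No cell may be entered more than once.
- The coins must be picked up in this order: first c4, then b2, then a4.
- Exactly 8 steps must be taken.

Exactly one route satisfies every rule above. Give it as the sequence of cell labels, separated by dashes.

The waypoints must appear in the order c4, b2, a4, with no cell reused.
Route from b4: right to c4, up to c3, up-left to b2, left to a2, 2× down (reaching a4), 2× up-right (reaching c2) — 8 moves in all.
Check: order respected (c4 at step 1, b2 at step 3, a4 at step 6); 8 moves as required.

b4 - c4 - c3 - b2 - a2 - a3 - a4 - b3 - c2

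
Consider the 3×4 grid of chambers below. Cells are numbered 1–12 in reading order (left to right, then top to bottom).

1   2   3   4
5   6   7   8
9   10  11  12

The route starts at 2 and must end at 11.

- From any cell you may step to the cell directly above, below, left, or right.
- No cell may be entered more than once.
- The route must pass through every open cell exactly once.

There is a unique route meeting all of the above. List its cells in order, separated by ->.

2 -> 1 -> 5 -> 9 -> 10 -> 6 -> 7 -> 3 -> 4 -> 8 -> 12 -> 11

Need to visit all 12 open cells exactly once, starting at 2 and ending at 11.
Cell 4 has only two open neighbours (8 and 3), so the path must pass straight through it: one of those is the cell it's entered from and the other is where it exits.
Route from 2: left 1 to 1, down 2 to 9, right 1 to 10, up 1 to 6, right 1 to 7, up 1 to 3, right 1 to 4, down 2 to 12, left 1 to 11 — 11 moves in all.
Check: all 12 open cells covered.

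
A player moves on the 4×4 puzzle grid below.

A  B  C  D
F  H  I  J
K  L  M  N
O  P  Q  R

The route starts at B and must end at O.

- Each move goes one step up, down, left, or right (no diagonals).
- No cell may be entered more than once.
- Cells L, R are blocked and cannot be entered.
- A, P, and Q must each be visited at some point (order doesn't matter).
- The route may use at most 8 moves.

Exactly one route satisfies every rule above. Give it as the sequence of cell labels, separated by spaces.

B A F H I M Q P O

Any route must reach A, P, and Q and still end at O within 8 moves, so the order of the required stops is forced.
Route from B: left to A, down to F, 2× right (reaching I), 2× down (reaching Q), 2× left (reaching O) — 8 moves in all.
Check: all required cells visited; 8 ≤ 8 moves.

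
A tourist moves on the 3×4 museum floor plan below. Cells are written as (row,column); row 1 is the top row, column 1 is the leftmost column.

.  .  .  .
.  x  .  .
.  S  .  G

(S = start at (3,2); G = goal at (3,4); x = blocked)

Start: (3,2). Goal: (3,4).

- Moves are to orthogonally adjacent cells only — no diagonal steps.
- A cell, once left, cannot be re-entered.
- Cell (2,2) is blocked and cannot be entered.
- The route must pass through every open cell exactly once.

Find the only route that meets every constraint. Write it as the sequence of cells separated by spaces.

Need to visit all 11 open cells exactly once, starting at (3,2) and ending at (3,4).
Cell (1,1) has only two open neighbours ((2,1) and (1,2)), so the path must pass straight through it: one of those is the cell it's entered from and the other is where it exits.
Route from (3,2): left 1 to (3,1), up 2 to (1,1), right 3 to (1,4), down 1 to (2,4), left 1 to (2,3), down 1 to (3,3), right 1 to (3,4) — 10 moves in all.
Check: all 11 open cells covered.

(3,2) (3,1) (2,1) (1,1) (1,2) (1,3) (1,4) (2,4) (2,3) (3,3) (3,4)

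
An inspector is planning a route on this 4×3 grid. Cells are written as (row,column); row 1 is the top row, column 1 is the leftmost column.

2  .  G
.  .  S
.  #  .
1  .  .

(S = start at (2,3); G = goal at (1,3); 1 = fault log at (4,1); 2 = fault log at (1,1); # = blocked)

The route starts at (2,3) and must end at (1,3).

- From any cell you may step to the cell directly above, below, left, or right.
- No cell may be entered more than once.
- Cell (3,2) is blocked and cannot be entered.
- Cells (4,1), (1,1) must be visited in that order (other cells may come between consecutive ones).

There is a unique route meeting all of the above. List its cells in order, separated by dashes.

(2,3) - (3,3) - (4,3) - (4,2) - (4,1) - (3,1) - (2,1) - (1,1) - (1,2) - (1,3)

The waypoints must appear in the order (4,1), (1,1), with no cell reused.
Route from (2,3): 2× down (reaching (4,3)), 2× left (reaching (4,1)), 3× up (reaching (1,1)), 2× right (reaching (1,3)) — 9 moves in all.
Check: order respected (1 at step 4, 2 at step 7).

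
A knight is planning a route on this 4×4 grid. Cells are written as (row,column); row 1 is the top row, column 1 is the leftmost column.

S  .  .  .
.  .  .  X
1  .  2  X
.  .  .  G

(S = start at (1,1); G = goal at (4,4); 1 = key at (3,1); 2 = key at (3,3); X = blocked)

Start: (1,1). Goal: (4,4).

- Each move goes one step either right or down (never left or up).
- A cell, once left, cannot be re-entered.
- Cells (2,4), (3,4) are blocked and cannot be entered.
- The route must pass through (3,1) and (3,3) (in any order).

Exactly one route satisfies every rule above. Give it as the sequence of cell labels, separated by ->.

(1,1) -> (2,1) -> (3,1) -> (3,2) -> (3,3) -> (4,3) -> (4,4)

Moves only go right or down, so the column and row indices never decrease.
Route from (1,1): down 2 to (3,1), right 2 to (3,3), down 1 to (4,3), right 1 to (4,4) — 6 moves in all.
Check: all required cells visited.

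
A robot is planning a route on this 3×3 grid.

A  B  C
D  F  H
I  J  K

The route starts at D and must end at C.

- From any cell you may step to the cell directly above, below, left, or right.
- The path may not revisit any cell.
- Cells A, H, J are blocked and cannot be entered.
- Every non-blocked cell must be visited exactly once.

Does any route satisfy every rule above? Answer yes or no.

Cell I has only one open neighbour but is neither the start nor the goal, so a Hamiltonian route would have to both enter and leave it through the same neighbour — impossible without revisiting.

no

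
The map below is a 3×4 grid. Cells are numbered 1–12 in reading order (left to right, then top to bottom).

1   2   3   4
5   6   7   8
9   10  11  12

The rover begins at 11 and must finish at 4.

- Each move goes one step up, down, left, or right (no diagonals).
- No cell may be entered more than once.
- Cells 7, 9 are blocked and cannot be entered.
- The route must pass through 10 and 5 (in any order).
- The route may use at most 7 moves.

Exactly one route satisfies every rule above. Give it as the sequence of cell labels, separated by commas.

11, 10, 6, 5, 1, 2, 3, 4

Any route must reach 10 and 5 and still end at 4 within 7 moves, so the order of the required stops is forced.
Route from 11: left to 10, up to 6, left to 5, up to 1, 3× right (reaching 4) — 7 moves in all.
Check: all required cells visited; 7 ≤ 7 moves.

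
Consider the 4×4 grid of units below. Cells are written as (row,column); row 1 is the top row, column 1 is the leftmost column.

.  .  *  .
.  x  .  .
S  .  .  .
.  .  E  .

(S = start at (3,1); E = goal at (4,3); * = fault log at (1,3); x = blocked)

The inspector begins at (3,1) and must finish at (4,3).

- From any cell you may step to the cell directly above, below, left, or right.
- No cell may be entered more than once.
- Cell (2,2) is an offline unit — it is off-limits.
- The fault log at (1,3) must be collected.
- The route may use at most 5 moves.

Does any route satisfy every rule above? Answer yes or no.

no

Even ignoring the no-revisit rule, getting from (3,1) to (4,3) via (1,3) needs at least 4 + 3 = 7 moves (Manhattan distance per leg), which exceeds the 5-move limit.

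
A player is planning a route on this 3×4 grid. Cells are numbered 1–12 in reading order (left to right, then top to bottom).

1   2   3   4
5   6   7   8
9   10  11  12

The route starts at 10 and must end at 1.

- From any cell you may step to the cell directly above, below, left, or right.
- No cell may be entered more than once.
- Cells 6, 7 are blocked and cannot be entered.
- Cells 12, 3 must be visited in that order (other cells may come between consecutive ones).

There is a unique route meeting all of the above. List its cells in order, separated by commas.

The waypoints must appear in the order 12, 3, with no cell reused.
Route from 10: right 2 to 12, up 2 to 4, left 3 to 1 — 7 moves in all.
Check: order respected (12 at step 2, 3 at step 5).

10, 11, 12, 8, 4, 3, 2, 1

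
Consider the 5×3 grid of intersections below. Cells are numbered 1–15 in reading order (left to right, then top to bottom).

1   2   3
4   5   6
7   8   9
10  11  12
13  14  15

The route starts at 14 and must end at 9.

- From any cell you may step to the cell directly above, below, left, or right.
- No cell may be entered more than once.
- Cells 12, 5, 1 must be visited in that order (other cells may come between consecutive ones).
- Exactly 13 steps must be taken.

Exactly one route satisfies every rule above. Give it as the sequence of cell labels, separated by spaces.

14 15 12 11 10 7 8 5 4 1 2 3 6 9

The waypoints must appear in the order 12, 5, 1, with no cell reused.
Route from 14: right to 15, up to 12, 2× left (reaching 10), up to 7, right to 8, up to 5, left to 4, up to 1, 2× right (reaching 3), 2× down (reaching 9) — 13 moves in all.
Check: order respected (12 at step 2, 5 at step 7, 1 at step 9); 13 moves as required.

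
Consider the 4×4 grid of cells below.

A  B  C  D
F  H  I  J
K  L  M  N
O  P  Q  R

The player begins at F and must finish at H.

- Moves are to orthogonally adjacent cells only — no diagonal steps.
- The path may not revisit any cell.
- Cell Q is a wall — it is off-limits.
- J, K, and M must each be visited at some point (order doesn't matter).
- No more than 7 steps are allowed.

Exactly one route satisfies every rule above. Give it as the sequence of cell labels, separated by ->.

The budget equals the shortest possible length, so every move has to be on a shortest route through the required cells.
Route from F: down to K, 3× right (reaching N), up to J, 2× left (reaching H) — 7 moves in all.
Check: all required cells visited; 7 ≤ 7 moves.

F -> K -> L -> M -> N -> J -> I -> H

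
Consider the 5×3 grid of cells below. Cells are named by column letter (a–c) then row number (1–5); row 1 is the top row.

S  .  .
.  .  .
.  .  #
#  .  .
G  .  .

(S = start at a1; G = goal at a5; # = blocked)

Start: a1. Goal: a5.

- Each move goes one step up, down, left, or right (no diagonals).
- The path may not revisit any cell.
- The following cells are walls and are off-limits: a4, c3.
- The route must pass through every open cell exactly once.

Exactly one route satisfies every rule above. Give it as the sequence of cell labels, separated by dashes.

Need to visit all 13 open cells exactly once, starting at a1 and ending at a5.
Cell a3 has only two open neighbours (a2 and b3), so the path must pass straight through it: one of those is the cell it's entered from and the other is where it exits.
Route from a1: 2× right (reaching c1), down to c2, 2× left (reaching a2), down to a3, right to b3, down to b4, right to c4, down to c5, 2× left (reaching a5) — 12 moves in all.
Check: all 13 open cells covered.

a1 - b1 - c1 - c2 - b2 - a2 - a3 - b3 - b4 - c4 - c5 - b5 - a5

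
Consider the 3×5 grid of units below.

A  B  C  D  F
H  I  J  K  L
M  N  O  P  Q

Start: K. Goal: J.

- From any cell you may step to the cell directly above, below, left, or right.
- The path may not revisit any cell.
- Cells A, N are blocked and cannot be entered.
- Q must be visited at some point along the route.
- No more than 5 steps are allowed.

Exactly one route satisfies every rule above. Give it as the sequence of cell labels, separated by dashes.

The budget equals the shortest possible length, so every move has to be on a shortest route through the required cells.
Route from K: right to L, down to Q, 2× left (reaching O), up to J — 5 moves in all.
Check: all required cells visited; 5 ≤ 5 moves.

K - L - Q - P - O - J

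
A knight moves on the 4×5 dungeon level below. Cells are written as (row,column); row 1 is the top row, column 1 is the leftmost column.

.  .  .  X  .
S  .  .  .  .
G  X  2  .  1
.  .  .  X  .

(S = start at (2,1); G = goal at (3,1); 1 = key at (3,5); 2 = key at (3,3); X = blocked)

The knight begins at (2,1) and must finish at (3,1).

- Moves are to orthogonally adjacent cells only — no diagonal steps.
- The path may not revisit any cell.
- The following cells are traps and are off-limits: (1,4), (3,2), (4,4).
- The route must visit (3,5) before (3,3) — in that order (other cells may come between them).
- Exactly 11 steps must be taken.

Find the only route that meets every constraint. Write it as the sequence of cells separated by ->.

The waypoints must appear in the order (3,5), (3,3), with no cell reused.
Route from (2,1): right 4 to (2,5), down 1 to (3,5), left 2 to (3,3), down 1 to (4,3), left 2 to (4,1), up 1 to (3,1) — 11 moves in all.
Check: order respected (1 at step 5, 2 at step 7); 11 moves as required.

(2,1) -> (2,2) -> (2,3) -> (2,4) -> (2,5) -> (3,5) -> (3,4) -> (3,3) -> (4,3) -> (4,2) -> (4,1) -> (3,1)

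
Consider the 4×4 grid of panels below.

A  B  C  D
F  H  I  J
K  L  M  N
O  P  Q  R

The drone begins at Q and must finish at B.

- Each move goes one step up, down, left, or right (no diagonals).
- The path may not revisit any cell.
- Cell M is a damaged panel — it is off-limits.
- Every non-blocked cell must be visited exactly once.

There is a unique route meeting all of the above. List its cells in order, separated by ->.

Need to visit all 15 open cells exactly once, starting at Q and ending at B.
Route from Q: right to R, 3× up (reaching D), left to C, down to I, left to H, 2× down (reaching P), left to O, 3× up (reaching A), right to B — 14 moves in all.
Check: all 15 open cells covered.

Q -> R -> N -> J -> D -> C -> I -> H -> L -> P -> O -> K -> F -> A -> B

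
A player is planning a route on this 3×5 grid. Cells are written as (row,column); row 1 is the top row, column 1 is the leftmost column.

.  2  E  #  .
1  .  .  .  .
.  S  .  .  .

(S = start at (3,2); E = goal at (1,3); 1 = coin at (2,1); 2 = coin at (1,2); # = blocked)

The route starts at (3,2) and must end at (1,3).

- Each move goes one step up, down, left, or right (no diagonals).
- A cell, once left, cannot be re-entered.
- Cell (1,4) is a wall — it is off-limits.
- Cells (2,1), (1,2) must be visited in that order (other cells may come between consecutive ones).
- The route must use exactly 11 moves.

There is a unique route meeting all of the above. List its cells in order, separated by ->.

(3,2) -> (3,3) -> (3,4) -> (3,5) -> (2,5) -> (2,4) -> (2,3) -> (2,2) -> (2,1) -> (1,1) -> (1,2) -> (1,3)

The waypoints must appear in the order (2,1), (1,2), with no cell reused.
Route from (3,2): right 3 to (3,5), up 1 to (2,5), left 4 to (2,1), up 1 to (1,1), right 2 to (1,3) — 11 moves in all.
Check: order respected (1 at step 8, 2 at step 10); 11 moves as required.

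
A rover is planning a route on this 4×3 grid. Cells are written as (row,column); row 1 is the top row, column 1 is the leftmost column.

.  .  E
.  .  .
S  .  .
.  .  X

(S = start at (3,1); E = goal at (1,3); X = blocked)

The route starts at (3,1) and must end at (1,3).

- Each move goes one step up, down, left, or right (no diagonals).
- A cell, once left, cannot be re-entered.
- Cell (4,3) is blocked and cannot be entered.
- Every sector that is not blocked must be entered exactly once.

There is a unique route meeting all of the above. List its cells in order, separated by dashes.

(3,1) - (4,1) - (4,2) - (3,2) - (3,3) - (2,3) - (2,2) - (2,1) - (1,1) - (1,2) - (1,3)

Need to visit all 11 open cells exactly once, starting at (3,1) and ending at (1,3).
Route from (3,1): down 1 to (4,1), right 1 to (4,2), up 1 to (3,2), right 1 to (3,3), up 1 to (2,3), left 2 to (2,1), up 1 to (1,1), right 2 to (1,3) — 10 moves in all.
Check: all 11 open cells covered.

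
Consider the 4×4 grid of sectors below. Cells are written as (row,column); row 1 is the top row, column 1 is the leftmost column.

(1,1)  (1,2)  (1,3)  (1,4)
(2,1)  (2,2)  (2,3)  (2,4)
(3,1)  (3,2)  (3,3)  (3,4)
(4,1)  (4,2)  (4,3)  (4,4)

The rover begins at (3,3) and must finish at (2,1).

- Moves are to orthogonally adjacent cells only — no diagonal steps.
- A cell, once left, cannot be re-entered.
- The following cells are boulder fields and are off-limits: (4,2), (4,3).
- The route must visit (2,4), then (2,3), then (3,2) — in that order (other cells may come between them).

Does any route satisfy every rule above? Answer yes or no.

yes

One route that works: (3,3) → (3,4) → (2,4) → (2,3) → (2,2) → (3,2) → (3,1) → (2,1).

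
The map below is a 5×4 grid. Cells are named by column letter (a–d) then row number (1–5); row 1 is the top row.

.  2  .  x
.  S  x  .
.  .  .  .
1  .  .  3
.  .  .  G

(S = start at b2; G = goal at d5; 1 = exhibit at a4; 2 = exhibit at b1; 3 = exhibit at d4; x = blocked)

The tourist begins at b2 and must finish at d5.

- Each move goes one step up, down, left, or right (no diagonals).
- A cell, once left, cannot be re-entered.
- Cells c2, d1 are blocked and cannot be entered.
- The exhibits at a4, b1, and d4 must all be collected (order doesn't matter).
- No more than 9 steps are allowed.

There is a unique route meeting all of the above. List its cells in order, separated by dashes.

b2 - b1 - a1 - a2 - a3 - a4 - b4 - c4 - d4 - d5

Any route must reach a4, b1, and d4 and still end at d5 within 9 moves, so the order of the required stops is forced.
Route from b2: up 1 to b1, left 1 to a1, down 3 to a4, right 3 to d4, down 1 to d5 — 9 moves in all.
Check: all required cells visited; 9 ≤ 9 moves.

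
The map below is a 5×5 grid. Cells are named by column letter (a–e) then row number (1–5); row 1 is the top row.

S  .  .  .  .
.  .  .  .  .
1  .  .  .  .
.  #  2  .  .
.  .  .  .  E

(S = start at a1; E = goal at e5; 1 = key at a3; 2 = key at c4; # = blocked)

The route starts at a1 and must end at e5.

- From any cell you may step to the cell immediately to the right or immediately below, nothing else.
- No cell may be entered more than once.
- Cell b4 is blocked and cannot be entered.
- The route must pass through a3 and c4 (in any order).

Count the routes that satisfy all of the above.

3

A right/down-only route from a1 to e5 makes exactly 4 down-moves and 4 right-moves in some order.
With no other constraints that would be C(8,4) = 70 routes.
A monotone route can only reach the required cells in the order a3, c4, so split there and multiply the segment counts (each segment already excludes blocked cells): a1→a3: 1; a3→c4: 1; c4→e5: 3; product = 3.
That gives 3 routes.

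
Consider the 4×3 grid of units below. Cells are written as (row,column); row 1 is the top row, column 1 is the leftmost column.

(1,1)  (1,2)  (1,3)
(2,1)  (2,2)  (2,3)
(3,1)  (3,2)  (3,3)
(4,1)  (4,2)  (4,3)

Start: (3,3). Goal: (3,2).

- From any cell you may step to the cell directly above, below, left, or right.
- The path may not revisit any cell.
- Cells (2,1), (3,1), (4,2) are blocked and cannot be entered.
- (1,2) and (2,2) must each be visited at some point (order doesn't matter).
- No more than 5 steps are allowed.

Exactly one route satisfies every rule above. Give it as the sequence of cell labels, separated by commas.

(3,3), (2,3), (1,3), (1,2), (2,2), (3,2)

Any route must reach (1,2) and (2,2) and still end at (3,2) within 5 moves, so the order of the required stops is forced.
Route from (3,3): up 2 to (1,3), left 1 to (1,2), down 2 to (3,2) — 5 moves in all.
Check: all required cells visited; 5 ≤ 5 moves.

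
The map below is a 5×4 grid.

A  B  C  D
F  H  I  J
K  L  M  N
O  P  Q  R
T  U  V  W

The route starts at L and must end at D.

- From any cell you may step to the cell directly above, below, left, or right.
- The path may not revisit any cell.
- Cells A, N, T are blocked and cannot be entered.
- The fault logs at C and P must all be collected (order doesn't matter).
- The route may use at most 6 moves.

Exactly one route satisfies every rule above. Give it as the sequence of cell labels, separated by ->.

L -> P -> Q -> M -> I -> C -> D

Any route must reach C and P and still end at D within 6 moves, so the order of the required stops is forced.
Route from L: down 1 to P, right 1 to Q, up 3 to C, right 1 to D — 6 moves in all.
Check: all required cells visited; 6 ≤ 6 moves.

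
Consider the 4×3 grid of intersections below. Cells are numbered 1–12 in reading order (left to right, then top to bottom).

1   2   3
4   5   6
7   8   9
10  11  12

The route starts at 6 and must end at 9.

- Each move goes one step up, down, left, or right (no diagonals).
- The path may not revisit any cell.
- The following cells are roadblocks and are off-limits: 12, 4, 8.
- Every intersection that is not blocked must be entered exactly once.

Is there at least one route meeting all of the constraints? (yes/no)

Cell 1 has only one open neighbour but is neither the start nor the goal, so a Hamiltonian route would have to both enter and leave it through the same neighbour — impossible without revisiting.

no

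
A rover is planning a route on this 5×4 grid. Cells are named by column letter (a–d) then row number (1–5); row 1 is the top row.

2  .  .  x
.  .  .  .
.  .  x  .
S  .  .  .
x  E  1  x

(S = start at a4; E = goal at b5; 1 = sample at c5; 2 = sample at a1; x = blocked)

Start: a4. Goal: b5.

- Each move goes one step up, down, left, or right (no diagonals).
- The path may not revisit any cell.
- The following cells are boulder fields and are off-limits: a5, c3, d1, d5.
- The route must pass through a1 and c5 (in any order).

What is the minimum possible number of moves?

10

Any route passes through a1 and c5 in some order between a4 and b5. Summing Manhattan distances along each leg and taking the cheapest ordering (a4 → a1 → c5 → b5) gives a lower bound of 3 + 6 + 1 = 10 moves.
A route of 10 moves achieves this: a4 → a3 → a2 → a1 → b1 → b2 → b3 → b4 → c4 → c5 → b5.
Since 10 matches the lower bound, it is optimal.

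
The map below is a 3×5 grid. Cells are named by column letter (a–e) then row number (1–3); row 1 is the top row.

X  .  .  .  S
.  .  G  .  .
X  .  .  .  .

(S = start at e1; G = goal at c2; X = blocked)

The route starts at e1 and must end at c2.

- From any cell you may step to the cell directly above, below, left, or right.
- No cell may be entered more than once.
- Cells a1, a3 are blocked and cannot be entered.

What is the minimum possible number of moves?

3

The Manhattan distance from e1 to c2 is |1−2| + |5−3| = 3, so at least 3 moves are needed.
A route of 3 moves achieves this: e1 → e2 → d2 → c2.
Since 3 matches the lower bound, it is optimal.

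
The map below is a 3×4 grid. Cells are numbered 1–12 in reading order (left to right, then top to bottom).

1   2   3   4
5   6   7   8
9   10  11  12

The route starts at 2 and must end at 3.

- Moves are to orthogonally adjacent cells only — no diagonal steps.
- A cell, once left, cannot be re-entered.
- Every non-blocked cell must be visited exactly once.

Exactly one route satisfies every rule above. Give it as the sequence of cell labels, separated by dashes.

Need to visit all 12 open cells exactly once, starting at 2 and ending at 3.
Cell 9 has only two open neighbours (5 and 10), so the path must pass straight through it: one of those is the cell it's entered from and the other is where it exits.
Route from 2: left 1 to 1, down 2 to 9, right 1 to 10, up 1 to 6, right 1 to 7, down 1 to 11, right 1 to 12, up 2 to 4, left 1 to 3 — 11 moves in all.
Check: all 12 open cells covered.

2 - 1 - 5 - 9 - 10 - 6 - 7 - 11 - 12 - 8 - 4 - 3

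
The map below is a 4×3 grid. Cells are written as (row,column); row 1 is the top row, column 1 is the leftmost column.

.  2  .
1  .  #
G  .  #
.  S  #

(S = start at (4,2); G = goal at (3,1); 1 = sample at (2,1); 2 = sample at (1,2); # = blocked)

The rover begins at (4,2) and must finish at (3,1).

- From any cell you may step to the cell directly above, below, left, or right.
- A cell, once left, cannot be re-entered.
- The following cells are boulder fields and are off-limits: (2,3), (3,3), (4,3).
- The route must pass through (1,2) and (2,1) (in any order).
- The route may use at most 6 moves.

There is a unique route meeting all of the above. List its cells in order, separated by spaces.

The budget equals the shortest possible length, so every move has to be on a shortest route through the required cells.
Route from (4,2): up 3 to (1,2), left 1 to (1,1), down 2 to (3,1) — 6 moves in all.
Check: all required cells visited; 6 ≤ 6 moves.

(4,2) (3,2) (2,2) (1,2) (1,1) (2,1) (3,1)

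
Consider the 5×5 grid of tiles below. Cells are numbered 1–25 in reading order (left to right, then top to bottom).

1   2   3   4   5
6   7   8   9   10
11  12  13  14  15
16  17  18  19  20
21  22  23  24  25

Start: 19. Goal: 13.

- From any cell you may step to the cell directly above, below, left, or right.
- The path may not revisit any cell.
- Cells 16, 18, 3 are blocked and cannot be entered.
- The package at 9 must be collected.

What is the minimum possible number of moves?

4

Any route passes through 9 somewhere between 19 and 13. Summing Manhattan distances along the two legs (19 → 9 → 13) gives a lower bound of 2 + 2 = 4 moves.
A route of 4 moves achieves this: 19 → 14 → 9 → 8 → 13.
Since 4 matches the lower bound, it is optimal.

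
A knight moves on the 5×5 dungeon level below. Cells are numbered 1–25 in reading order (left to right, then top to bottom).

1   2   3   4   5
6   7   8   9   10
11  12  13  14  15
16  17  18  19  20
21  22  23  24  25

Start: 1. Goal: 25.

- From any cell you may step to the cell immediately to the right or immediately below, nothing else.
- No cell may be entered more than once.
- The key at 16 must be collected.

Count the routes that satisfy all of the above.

5

A right/down-only route from 1 to 25 makes exactly 4 down-moves and 4 right-moves in some order.
With no other constraints that would be C(8,4) = 70 routes.
Split at 16 and multiply the segment counts: 1→16: 1; 16→25: 5; product = 5.
That gives 5 routes.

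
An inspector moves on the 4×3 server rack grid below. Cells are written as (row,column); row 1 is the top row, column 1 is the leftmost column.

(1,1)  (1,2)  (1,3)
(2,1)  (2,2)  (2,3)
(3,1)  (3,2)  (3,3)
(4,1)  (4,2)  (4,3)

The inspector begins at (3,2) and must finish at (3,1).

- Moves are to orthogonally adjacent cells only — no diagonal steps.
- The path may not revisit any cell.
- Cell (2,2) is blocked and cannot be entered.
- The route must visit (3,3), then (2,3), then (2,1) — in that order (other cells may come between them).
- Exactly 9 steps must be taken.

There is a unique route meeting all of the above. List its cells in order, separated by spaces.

The waypoints must appear in the order (3,3), (2,3), (2,1), with no cell reused.
Route from (3,2): down 1 to (4,2), right 1 to (4,3), up 3 to (1,3), left 2 to (1,1), down 2 to (3,1) — 9 moves in all.
Check: order respected ((3,3) at step 3, (2,3) at step 4, (2,1) at step 8); 9 moves as required.

(3,2) (4,2) (4,3) (3,3) (2,3) (1,3) (1,2) (1,1) (2,1) (3,1)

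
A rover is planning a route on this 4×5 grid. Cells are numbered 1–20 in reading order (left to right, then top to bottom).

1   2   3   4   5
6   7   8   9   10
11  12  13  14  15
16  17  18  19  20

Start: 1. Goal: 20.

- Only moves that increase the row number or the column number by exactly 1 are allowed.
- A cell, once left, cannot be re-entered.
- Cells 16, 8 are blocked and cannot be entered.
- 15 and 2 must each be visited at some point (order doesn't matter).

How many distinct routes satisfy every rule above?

A right/down-only route from 1 to 20 makes exactly 3 down-moves and 4 right-moves in some order.
With no other constraints that would be C(7,3) = 35 routes.
A monotone route can only reach the required cells in the order 2, 15, so split there and multiply the segment counts (each segment already excludes blocked cells): 1→2: 1; 2→15: 4; 15→20: 1; product = 4.
That gives 4 routes.

4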